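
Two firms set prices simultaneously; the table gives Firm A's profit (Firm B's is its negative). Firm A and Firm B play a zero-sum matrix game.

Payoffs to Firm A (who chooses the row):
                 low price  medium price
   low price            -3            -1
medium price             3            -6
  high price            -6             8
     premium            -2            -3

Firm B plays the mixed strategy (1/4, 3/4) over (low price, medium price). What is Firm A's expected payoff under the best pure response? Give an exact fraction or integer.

9/2

low price: (-3)·(1/4) + (-1)·(3/4) = -3/2.
medium price: (3)·(1/4) + (-6)·(3/4) = -15/4.
high price: (-6)·(1/4) + (8)·(3/4) = 9/2.
premium: (-2)·(1/4) + (-3)·(3/4) = -11/4.
The best pure response is high price with expected payoff 9/2.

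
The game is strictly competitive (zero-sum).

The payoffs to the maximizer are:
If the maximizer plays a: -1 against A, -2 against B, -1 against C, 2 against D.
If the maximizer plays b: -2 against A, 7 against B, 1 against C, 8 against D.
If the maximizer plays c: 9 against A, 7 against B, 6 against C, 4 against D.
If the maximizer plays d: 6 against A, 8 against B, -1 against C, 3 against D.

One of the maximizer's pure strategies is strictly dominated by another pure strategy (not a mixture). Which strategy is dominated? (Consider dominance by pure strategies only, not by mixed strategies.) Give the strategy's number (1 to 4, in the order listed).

Compare a with c: 9 > -1, 7 > -2, 6 > -1, 4 > 2.
So c strictly dominates a for the maximizer; a is strictly dominated.

1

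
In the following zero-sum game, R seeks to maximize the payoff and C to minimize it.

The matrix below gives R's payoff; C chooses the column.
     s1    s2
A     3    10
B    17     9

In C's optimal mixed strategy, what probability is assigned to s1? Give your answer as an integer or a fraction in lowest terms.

Row minima are 3 and 9, so R's maximin is 9; column maxima are 17 and 10, so C's minimax is 10. These differ, so the equilibrium is in mixed strategies.
Let C play s1 with probability q. R is indifferent when 3q + 10(1−q) = 17q + 9(1−q), giving q = 1/15.

1/15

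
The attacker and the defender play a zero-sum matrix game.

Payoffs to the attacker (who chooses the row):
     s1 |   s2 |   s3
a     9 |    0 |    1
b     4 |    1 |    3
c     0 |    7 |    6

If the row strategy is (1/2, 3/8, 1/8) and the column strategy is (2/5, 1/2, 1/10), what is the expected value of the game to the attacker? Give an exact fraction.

Against (2/5, 1/2, 1/10), each row's expected payoff is a: 37/10; b: 12/5; c: 41/10.
Taking the (1/2, 3/8, 1/8)-weighted average: (1/2)·(37/10) + (3/8)·(12/5) + (1/8)·(41/10) = 261/80.

261/80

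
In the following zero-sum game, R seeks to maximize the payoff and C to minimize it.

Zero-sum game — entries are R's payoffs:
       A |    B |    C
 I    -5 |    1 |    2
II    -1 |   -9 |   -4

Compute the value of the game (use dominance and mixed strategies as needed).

Column C is strictly dominated by B for C (it gives R more in every row).
The remaining 2×2 game on (I, II) × (A, B) has no saddle point. Let R play I with probability p; indifference gives −5p − (1−p) = p − 9(1−p), so p = 4/7.
Similarly C's optimal q on A is 5/7, and the value is -5·(5/7) + (1)·(2/7) = -23/7.

-23/7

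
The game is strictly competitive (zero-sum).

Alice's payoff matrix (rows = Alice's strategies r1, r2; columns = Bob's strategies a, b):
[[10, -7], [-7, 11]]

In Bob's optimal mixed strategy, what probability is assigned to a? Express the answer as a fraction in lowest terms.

Row minima are -7 and -7, so Alice's maximin is -7; column maxima are 10 and 11, so Bob's minimax is 10. These differ, so the equilibrium is in mixed strategies.
Let Bob play a with probability q. Alice is indifferent when 10q − 7(1−q) = −7q + 11(1−q), giving q = 18/35.

18/35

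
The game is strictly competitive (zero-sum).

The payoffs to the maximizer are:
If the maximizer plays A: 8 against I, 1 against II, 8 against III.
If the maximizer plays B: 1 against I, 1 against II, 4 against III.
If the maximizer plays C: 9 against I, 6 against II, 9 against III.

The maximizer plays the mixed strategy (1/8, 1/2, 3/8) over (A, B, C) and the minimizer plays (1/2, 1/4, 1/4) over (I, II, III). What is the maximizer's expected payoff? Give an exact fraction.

19/4

Against (1/2, 1/4, 1/4), each row's expected payoff is A: 25/4; B: 7/4; C: 33/4.
Taking the (1/8, 1/2, 3/8)-weighted average: (1/8)·(25/4) + (1/2)·(7/4) + (3/8)·(33/4) = 19/4.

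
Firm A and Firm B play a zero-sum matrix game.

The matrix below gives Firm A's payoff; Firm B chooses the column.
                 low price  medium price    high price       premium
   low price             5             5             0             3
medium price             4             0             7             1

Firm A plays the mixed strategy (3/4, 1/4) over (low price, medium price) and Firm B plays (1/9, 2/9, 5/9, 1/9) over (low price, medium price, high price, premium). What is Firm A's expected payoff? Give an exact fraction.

Against (1/9, 2/9, 5/9, 1/9), each row's expected payoff is low price: 2; medium price: 40/9.
Taking the (3/4, 1/4)-weighted average: (3/4)·(2) + (1/4)·(40/9) = 47/18.

47/18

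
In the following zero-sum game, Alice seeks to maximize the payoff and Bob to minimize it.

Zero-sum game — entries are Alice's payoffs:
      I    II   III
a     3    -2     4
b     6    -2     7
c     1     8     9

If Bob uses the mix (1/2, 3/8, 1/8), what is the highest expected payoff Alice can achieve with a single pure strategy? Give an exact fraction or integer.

37/8

a: (3)·(1/2) + (-2)·(3/8) + (4)·(1/8) = 5/4.
b: (6)·(1/2) + (-2)·(3/8) + (7)·(1/8) = 25/8.
c: (1)·(1/2) + (8)·(3/8) + (9)·(1/8) = 37/8.
The best pure response is c with expected payoff 37/8.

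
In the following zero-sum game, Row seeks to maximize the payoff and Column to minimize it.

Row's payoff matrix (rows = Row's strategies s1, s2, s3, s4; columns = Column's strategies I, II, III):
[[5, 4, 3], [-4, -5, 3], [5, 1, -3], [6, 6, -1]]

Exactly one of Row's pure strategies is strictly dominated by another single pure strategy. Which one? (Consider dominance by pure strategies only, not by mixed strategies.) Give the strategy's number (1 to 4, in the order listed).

3

Compare s3 with s4: 6 > 5, 6 > 1, -1 > -3.
So s4 strictly dominates s3 for Row; s3 is strictly dominated.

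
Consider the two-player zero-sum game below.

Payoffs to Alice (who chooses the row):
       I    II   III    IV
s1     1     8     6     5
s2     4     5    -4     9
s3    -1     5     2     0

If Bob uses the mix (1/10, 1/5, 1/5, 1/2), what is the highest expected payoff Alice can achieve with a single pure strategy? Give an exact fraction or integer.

27/5

s1: (1)·(1/10) + (8)·(1/5) + (6)·(1/5) + (5)·(1/2) = 27/5.
s2: (4)·(1/10) + (5)·(1/5) + (-4)·(1/5) + (9)·(1/2) = 51/10.
s3: (-1)·(1/10) + (5)·(1/5) + (2)·(1/5) + (0)·(1/2) = 13/10.
The best pure response is s1 with expected payoff 27/5.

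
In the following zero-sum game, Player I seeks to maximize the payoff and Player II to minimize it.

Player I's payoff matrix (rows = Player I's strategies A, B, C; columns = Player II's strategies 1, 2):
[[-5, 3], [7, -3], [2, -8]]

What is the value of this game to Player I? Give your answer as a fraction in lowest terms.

Row C is strictly dominated by row B, so Player I never plays it.
The remaining 2×2 game on (A, B) × (1, 2) has no saddle point. Let Player I play A with probability p; indifference gives −5p + 7(1−p) = 3p − 3(1−p), so p = 5/9.
Similarly Player II's optimal q on 1 is 1/3, and the value is -5·(1/3) + (3)·(2/3) = 1/3.

1/3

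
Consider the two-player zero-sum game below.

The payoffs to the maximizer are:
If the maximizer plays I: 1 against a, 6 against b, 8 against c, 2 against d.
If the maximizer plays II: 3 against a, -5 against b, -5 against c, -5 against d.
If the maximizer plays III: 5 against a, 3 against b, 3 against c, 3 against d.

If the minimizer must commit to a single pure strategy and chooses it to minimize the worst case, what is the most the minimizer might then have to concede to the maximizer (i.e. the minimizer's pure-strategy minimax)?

The worst case (largest entry) in each column is a: 5, b: 6, c: 8, d: 3.
The best (smallest) of these is 3.

3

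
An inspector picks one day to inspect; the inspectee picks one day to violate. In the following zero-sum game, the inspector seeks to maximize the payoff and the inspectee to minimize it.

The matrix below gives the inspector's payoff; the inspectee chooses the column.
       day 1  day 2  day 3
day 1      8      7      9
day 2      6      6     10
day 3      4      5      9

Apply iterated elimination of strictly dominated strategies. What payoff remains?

7

Column day 3 is strictly dominated by day 1 for the inspectee (8<9, 6<10, 4<9); eliminate day 3.
Row day 2 is strictly dominated by row day 1 (8>6, 7>6); eliminate day 2.
Row day 3 is strictly dominated by row day 1 (8>4, 7>5); eliminate day 3.
Column day 1 is strictly dominated by day 2 for the inspectee (7<8); eliminate day 1.
Only (day 1, day 2) remains, with payoff 7.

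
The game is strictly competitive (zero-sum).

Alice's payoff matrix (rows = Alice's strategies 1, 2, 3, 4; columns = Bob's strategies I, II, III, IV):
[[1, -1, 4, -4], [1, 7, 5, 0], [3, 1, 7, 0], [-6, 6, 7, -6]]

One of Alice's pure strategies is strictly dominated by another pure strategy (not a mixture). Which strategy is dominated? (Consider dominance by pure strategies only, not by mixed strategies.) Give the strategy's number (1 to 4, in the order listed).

Compare 1 with 3: 3 > 1, 1 > -1, 7 > 4, 0 > -4.
So 3 strictly dominates 1 for Alice; 1 is strictly dominated.

1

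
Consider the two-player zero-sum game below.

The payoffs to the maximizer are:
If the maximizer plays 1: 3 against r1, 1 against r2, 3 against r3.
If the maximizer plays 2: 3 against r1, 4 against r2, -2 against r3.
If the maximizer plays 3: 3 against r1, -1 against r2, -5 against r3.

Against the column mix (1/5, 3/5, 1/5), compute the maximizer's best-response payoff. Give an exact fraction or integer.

13/5

1: (3)·(1/5) + (1)·(3/5) + (3)·(1/5) = 9/5.
2: (3)·(1/5) + (4)·(3/5) + (-2)·(1/5) = 13/5.
3: (3)·(1/5) + (-1)·(3/5) + (-5)·(1/5) = -1.
The best pure response is 2 with expected payoff 13/5.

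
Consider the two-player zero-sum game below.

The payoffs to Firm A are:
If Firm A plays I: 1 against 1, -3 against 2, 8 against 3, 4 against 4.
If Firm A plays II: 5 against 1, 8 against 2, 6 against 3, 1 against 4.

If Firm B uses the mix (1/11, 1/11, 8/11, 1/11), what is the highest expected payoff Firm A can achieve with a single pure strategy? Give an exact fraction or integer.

I: (1)·(1/11) + (-3)·(1/11) + (8)·(8/11) + (4)·(1/11) = 6.
II: (5)·(1/11) + (8)·(1/11) + (6)·(8/11) + (1)·(1/11) = 62/11.
The best pure response is I with expected payoff 6.

6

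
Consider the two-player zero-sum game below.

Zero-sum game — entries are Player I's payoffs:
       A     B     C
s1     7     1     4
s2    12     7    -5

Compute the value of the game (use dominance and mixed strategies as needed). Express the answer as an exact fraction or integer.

Column A is strictly dominated by B for Player II (it gives Player I more in every row).
The remaining 2×2 game on (s1, s2) × (B, C) has no saddle point. Let Player I play s1 with probability p; indifference gives p + 7(1−p) = 4p − 5(1−p), so p = 4/5.
Similarly Player II's optimal q on B is 3/5, and the value is 1·(3/5) + (4)·(2/5) = 11/5.

11/5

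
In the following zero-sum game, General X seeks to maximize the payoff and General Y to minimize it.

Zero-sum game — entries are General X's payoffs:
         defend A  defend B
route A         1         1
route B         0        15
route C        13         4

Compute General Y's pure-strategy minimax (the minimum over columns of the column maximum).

The worst case (largest entry) in each column is defend A: 13, defend B: 15.
The best (smallest) of these is 13.

13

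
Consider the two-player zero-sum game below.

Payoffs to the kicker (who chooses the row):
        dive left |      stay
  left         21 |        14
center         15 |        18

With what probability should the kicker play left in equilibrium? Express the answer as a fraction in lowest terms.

3/10

Row minima are 14 and 15, so the kicker's maximin is 15; column maxima are 21 and 18, so the goalkeeper's minimax is 18. These differ, so the equilibrium is in mixed strategies.
Let the kicker play left with probability p. The goalkeeper is indifferent when 21p + 15(1−p) = 14p + 18(1−p), giving p = 3/10.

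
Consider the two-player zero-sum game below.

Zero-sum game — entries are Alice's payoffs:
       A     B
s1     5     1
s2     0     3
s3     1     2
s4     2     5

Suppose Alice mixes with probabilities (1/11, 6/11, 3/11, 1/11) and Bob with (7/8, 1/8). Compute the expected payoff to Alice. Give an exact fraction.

25/22

Against (7/8, 1/8), each row's expected payoff is s1: 9/2; s2: 3/8; s3: 9/8; s4: 19/8.
Taking the (1/11, 6/11, 3/11, 1/11)-weighted average: (1/11)·(9/2) + (6/11)·(3/8) + (3/11)·(9/8) + (1/11)·(19/8) = 25/22.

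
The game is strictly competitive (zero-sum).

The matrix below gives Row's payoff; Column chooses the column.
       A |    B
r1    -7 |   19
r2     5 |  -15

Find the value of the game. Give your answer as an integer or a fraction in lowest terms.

-5/23

Row minima are -7 and -15, so Row's maximin is -7; column maxima are 5 and 19, so Column's minimax is 5. These differ, so the equilibrium is in mixed strategies.
Let Row play r1 with probability p. Column is indifferent when −7p + 5(1−p) = 19p − 15(1−p), giving p = 10/23.
Let Column play A with probability q. Row is indifferent when −7q + 19(1−q) = 5q − 15(1−q), giving q = 17/23.
The value is -7·(17/23) + (19)·(6/23) = -5/23.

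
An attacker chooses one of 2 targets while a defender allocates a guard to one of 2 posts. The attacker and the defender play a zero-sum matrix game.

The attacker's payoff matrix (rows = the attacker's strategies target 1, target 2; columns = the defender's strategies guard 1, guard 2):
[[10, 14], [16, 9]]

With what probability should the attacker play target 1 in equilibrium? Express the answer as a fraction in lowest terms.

Row minima are 10 and 9, so the attacker's maximin is 10; column maxima are 16 and 14, so the defender's minimax is 14. These differ, so the equilibrium is in mixed strategies.
Let the attacker play target 1 with probability p. The defender is indifferent when 10p + 16(1−p) = 14p + 9(1−p), giving p = 7/11.

7/11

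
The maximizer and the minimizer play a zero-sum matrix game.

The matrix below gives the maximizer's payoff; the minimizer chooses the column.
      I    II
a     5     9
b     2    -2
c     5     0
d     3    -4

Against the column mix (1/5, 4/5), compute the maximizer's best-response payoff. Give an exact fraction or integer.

a: (5)·(1/5) + (9)·(4/5) = 41/5.
b: (2)·(1/5) + (-2)·(4/5) = -6/5.
c: (5)·(1/5) + (0)·(4/5) = 1.
d: (3)·(1/5) + (-4)·(4/5) = -13/5.
The best pure response is a with expected payoff 41/5.

41/5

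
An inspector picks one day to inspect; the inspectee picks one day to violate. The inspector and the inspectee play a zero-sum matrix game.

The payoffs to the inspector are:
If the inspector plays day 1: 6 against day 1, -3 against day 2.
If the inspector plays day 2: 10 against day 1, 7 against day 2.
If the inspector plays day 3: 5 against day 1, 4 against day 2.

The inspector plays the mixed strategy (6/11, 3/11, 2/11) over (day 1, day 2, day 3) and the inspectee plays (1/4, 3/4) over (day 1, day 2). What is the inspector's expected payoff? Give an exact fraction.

109/44

Against (1/4, 3/4), each row's expected payoff is day 1: -3/4; day 2: 31/4; day 3: 17/4.
Taking the (6/11, 3/11, 2/11)-weighted average: (6/11)·(-3/4) + (3/11)·(31/4) + (2/11)·(17/4) = 109/44.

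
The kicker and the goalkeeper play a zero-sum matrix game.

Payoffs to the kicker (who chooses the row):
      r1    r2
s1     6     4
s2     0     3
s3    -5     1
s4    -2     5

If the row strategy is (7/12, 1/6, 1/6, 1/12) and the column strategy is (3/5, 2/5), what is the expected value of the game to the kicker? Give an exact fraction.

Against (3/5, 2/5), each row's expected payoff is s1: 26/5; s2: 6/5; s3: -13/5; s4: 4/5.
Taking the (7/12, 1/6, 1/6, 1/12)-weighted average: (7/12)·(26/5) + (1/6)·(6/5) + (1/6)·(-13/5) + (1/12)·(4/5) = 43/15.

43/15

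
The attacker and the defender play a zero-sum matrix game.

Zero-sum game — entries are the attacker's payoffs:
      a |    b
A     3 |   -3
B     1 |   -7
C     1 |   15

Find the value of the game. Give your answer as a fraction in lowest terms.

Row B is strictly dominated by row A, so the attacker never plays it.
The remaining 2×2 game on (A, C) × (a, b) has no saddle point. Let the attacker play A with probability p; indifference gives 3p + (1−p) = −3p + 15(1−p), so p = 7/10.
Similarly the defender's optimal q on a is 9/10, and the value is 3·(9/10) + (-3)·(1/10) = 12/5.

12/5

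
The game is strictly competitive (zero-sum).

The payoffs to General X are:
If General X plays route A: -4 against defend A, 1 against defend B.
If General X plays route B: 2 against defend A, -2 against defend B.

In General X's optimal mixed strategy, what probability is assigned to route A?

4/9

Row minima are -4 and -2, so General X's maximin is -2; column maxima are 2 and 1, so General Y's minimax is 1. These differ, so the equilibrium is in mixed strategies.
Let General X play route A with probability p. General Y is indifferent when −4p + 2(1−p) = p − 2(1−p), giving p = 4/9.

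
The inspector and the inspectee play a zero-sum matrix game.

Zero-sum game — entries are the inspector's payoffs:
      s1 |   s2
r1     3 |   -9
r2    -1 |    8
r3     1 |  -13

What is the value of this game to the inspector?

5/7

Row r3 is strictly dominated by row r1, so the inspector never plays it.
The remaining 2×2 game on (r1, r2) × (s1, s2) has no saddle point. Let the inspector play r1 with probability p; indifference gives 3p − (1−p) = −9p + 8(1−p), so p = 3/7.
Similarly the inspectee's optimal q on s1 is 17/21, and the value is 3·(17/21) + (-9)·(4/21) = 5/7.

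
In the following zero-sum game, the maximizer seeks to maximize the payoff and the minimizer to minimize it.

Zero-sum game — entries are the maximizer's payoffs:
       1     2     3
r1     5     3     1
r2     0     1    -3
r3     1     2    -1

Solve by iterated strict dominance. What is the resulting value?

Row r2 is strictly dominated by row r1 (5>0, 3>1, 1>-3); eliminate r2.
Column 1 is strictly dominated by 3 for the minimizer (1<5, -1<1); eliminate 1.
Column 2 is strictly dominated by 3 for the minimizer (1<3, -1<2); eliminate 2.
Row r3 is strictly dominated by row r1 (1>-1); eliminate r3.
Only (r1, 3) remains, with payoff 1.

1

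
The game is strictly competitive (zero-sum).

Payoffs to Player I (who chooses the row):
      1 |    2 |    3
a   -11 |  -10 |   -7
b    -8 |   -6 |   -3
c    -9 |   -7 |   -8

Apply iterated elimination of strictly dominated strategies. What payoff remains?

Row a is strictly dominated by row b (-8>-11, -6>-10, -3>-7); eliminate a.
Column 2 is strictly dominated by 1 for Player II (-8<-6, -9<-7); eliminate 2.
Row c is strictly dominated by row b (-8>-9, -3>-8); eliminate c.
Column 3 is strictly dominated by 1 for Player II (-8<-3); eliminate 3.
Only (b, 1) remains, with payoff -8.

-8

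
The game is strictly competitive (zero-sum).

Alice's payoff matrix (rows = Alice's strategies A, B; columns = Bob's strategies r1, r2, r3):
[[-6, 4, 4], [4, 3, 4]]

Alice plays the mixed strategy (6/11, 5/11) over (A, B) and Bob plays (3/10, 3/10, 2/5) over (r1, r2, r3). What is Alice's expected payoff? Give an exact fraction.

Against (3/10, 3/10, 2/5), each row's expected payoff is A: 1; B: 37/10.
Taking the (6/11, 5/11)-weighted average: (6/11)·(1) + (5/11)·(37/10) = 49/22.

49/22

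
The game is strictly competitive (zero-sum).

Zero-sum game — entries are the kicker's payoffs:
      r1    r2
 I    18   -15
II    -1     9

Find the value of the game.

147/43

Row minima are -15 and -1, so the kicker's maximin is -1; column maxima are 18 and 9, so the goalkeeper's minimax is 9. These differ, so the equilibrium is in mixed strategies.
Let the kicker play I with probability p. The goalkeeper is indifferent when 18p − (1−p) = −15p + 9(1−p), giving p = 10/43.
Let the goalkeeper play r1 with probability q. The kicker is indifferent when 18q − 15(1−q) = −q + 9(1−q), giving q = 24/43.
The value is 18·(24/43) + (-15)·(19/43) = 147/43.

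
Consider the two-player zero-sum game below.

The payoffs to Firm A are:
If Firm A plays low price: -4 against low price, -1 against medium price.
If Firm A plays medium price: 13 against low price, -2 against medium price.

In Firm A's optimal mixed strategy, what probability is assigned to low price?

Row minima are -4 and -2, so Firm A's maximin is -2; column maxima are 13 and -1, so Firm B's minimax is -1. These differ, so the equilibrium is in mixed strategies.
Let Firm A play low price with probability p. Firm B is indifferent when −4p + 13(1−p) = −p − 2(1−p), giving p = 5/6.

5/6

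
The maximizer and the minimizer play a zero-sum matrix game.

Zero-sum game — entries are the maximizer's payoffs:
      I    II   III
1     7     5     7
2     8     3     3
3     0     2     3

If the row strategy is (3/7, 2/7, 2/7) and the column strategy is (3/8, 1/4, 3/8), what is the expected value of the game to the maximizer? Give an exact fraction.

Against (3/8, 1/4, 3/8), each row's expected payoff is 1: 13/2; 2: 39/8; 3: 13/8.
Taking the (3/7, 2/7, 2/7)-weighted average: (3/7)·(13/2) + (2/7)·(39/8) + (2/7)·(13/8) = 65/14.

65/14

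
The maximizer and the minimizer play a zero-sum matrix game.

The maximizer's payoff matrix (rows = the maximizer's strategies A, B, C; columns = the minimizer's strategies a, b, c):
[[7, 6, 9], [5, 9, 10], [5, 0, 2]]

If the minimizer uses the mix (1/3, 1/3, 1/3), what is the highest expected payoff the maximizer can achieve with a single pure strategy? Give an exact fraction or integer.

8

A: (7)·(1/3) + (6)·(1/3) + (9)·(1/3) = 22/3.
B: (5)·(1/3) + (9)·(1/3) + (10)·(1/3) = 8.
C: (5)·(1/3) + (0)·(1/3) + (2)·(1/3) = 7/3.
The best pure response is B with expected payoff 8.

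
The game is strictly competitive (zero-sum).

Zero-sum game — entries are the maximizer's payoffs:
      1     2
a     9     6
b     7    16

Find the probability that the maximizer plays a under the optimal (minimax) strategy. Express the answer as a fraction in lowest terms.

Row minima are 6 and 7, so the maximizer's maximin is 7; column maxima are 9 and 16, so the minimizer's minimax is 9. These differ, so the equilibrium is in mixed strategies.
Let the maximizer play a with probability p. The minimizer is indifferent when 9p + 7(1−p) = 6p + 16(1−p), giving p = 3/4.

3/4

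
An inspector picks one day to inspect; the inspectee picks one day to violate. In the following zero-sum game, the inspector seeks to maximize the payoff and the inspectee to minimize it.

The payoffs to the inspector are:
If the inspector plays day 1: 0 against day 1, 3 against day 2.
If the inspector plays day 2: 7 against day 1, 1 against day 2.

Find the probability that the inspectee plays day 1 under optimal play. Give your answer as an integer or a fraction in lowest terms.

2/9

Row minima are 0 and 1, so the inspector's maximin is 1; column maxima are 7 and 3, so the inspectee's minimax is 3. These differ, so the equilibrium is in mixed strategies.
Let the inspectee play day 1 with probability q. The inspector is indifferent when 3(1−q) = 7q + (1−q), giving q = 2/9.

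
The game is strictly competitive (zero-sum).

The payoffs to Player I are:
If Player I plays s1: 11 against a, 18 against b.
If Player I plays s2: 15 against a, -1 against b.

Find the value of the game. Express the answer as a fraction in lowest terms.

281/23

Row minima are 11 and -1, so Player I's maximin is 11; column maxima are 15 and 18, so Player II's minimax is 15. These differ, so the equilibrium is in mixed strategies.
Let Player I play s1 with probability p. Player II is indifferent when 11p + 15(1−p) = 18p − (1−p), giving p = 16/23.
Let Player II play a with probability q. Player I is indifferent when 11q + 18(1−q) = 15q − (1−q), giving q = 19/23.
The value is 11·(19/23) + (18)·(4/23) = 281/23.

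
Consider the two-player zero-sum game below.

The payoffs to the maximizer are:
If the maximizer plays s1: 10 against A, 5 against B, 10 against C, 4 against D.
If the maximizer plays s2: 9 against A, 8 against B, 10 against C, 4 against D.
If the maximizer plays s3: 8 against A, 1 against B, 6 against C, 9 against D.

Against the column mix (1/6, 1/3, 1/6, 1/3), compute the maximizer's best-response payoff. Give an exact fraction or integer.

s1: (10)·(1/6) + (5)·(1/3) + (10)·(1/6) + (4)·(1/3) = 19/3.
s2: (9)·(1/6) + (8)·(1/3) + (10)·(1/6) + (4)·(1/3) = 43/6.
s3: (8)·(1/6) + (1)·(1/3) + (6)·(1/6) + (9)·(1/3) = 17/3.
The best pure response is s2 with expected payoff 43/6.

43/6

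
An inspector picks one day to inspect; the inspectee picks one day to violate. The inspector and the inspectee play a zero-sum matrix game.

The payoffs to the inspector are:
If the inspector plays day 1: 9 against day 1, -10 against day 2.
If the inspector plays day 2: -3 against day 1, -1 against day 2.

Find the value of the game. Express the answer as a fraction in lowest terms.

-13/7

Row minima are -10 and -3, so the inspector's maximin is -3; column maxima are 9 and -1, so the inspectee's minimax is -1. These differ, so the equilibrium is in mixed strategies.
Let the inspector play day 1 with probability p. The inspectee is indifferent when 9p − 3(1−p) = −10p − (1−p), giving p = 2/21.
Let the inspectee play day 1 with probability q. The inspector is indifferent when 9q − 10(1−q) = −3q − (1−q), giving q = 3/7.
The value is 9·(3/7) + (-10)·(4/7) = -13/7.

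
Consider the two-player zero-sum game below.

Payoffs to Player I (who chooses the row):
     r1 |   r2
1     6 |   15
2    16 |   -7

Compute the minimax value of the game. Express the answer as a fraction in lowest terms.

141/16

Row minima are 6 and -7, so Player I's maximin is 6; column maxima are 16 and 15, so Player II's minimax is 15. These differ, so the equilibrium is in mixed strategies.
Let Player I play 1 with probability p. Player II is indifferent when 6p + 16(1−p) = 15p − 7(1−p), giving p = 23/32.
Let Player II play r1 with probability q. Player I is indifferent when 6q + 15(1−q) = 16q − 7(1−q), giving q = 11/16.
The value is 6·(11/16) + (15)·(5/16) = 141/16.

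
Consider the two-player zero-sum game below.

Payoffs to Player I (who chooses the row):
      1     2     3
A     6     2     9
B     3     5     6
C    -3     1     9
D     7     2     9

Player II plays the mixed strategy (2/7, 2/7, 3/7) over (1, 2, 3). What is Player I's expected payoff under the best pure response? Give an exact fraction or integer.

A: (6)·(2/7) + (2)·(2/7) + (9)·(3/7) = 43/7.
B: (3)·(2/7) + (5)·(2/7) + (6)·(3/7) = 34/7.
C: (-3)·(2/7) + (1)·(2/7) + (9)·(3/7) = 23/7.
D: (7)·(2/7) + (2)·(2/7) + (9)·(3/7) = 45/7.
The best pure response is D with expected payoff 45/7.

45/7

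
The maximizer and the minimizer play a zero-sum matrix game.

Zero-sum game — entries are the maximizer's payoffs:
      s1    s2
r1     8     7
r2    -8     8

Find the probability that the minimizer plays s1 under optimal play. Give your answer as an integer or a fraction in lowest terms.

Row minima are 7 and -8, so the maximizer's maximin is 7; column maxima are 8 and 8, so the minimizer's minimax is 8. These differ, so the equilibrium is in mixed strategies.
Let the minimizer play s1 with probability q. The maximizer is indifferent when 8q + 7(1−q) = −8q + 8(1−q), giving q = 1/17.

1/17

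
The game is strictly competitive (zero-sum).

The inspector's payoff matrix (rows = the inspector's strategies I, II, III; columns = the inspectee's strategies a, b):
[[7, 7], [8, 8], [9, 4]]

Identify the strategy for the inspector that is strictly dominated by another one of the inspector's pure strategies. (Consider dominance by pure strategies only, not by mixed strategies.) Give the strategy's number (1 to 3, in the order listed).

1

Compare I with II: 8 > 7, 8 > 7.
So II strictly dominates I for the inspector; I is strictly dominated.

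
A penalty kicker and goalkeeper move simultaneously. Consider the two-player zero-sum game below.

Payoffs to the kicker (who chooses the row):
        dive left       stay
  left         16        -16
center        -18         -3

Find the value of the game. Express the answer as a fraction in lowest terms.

Row minima are -16 and -18, so the kicker's maximin is -16; column maxima are 16 and -3, so the goalkeeper's minimax is -3. These differ, so the equilibrium is in mixed strategies.
Let the kicker play left with probability p. The goalkeeper is indifferent when 16p − 18(1−p) = −16p − 3(1−p), giving p = 15/47.
Let the goalkeeper play dive left with probability q. The kicker is indifferent when 16q − 16(1−q) = −18q − 3(1−q), giving q = 13/47.
The value is 16·(13/47) + (-16)·(34/47) = -336/47.

-336/47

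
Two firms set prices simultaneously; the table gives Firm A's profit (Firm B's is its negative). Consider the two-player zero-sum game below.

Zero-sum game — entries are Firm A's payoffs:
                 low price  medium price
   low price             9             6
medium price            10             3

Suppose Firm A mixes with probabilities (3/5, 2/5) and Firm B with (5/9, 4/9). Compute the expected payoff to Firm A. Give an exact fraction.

331/45

Against (5/9, 4/9), each row's expected payoff is low price: 23/3; medium price: 62/9.
Taking the (3/5, 2/5)-weighted average: (3/5)·(23/3) + (2/5)·(62/9) = 331/45.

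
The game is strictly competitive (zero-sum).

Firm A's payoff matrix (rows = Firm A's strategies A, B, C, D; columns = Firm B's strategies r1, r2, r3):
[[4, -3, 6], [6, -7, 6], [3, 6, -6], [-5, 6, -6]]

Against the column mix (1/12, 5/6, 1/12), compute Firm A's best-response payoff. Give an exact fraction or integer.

A: (4)·(1/12) + (-3)·(5/6) + (6)·(1/12) = -5/3.
B: (6)·(1/12) + (-7)·(5/6) + (6)·(1/12) = -29/6.
C: (3)·(1/12) + (6)·(5/6) + (-6)·(1/12) = 19/4.
D: (-5)·(1/12) + (6)·(5/6) + (-6)·(1/12) = 49/12.
The best pure response is C with expected payoff 19/4.

19/4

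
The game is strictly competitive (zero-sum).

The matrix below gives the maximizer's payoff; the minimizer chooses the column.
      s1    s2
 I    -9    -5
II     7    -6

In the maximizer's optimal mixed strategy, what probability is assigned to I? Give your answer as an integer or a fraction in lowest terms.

Row minima are -9 and -6, so the maximizer's maximin is -6; column maxima are 7 and -5, so the minimizer's minimax is -5. These differ, so the equilibrium is in mixed strategies.
Let the maximizer play I with probability p. The minimizer is indifferent when −9p + 7(1−p) = −5p − 6(1−p), giving p = 13/17.

13/17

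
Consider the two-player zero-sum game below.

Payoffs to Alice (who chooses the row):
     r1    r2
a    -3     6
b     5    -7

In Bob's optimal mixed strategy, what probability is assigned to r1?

13/21

Row minima are -3 and -7, so Alice's maximin is -3; column maxima are 5 and 6, so Bob's minimax is 5. These differ, so the equilibrium is in mixed strategies.
Let Bob play r1 with probability q. Alice is indifferent when −3q + 6(1−q) = 5q − 7(1−q), giving q = 13/21.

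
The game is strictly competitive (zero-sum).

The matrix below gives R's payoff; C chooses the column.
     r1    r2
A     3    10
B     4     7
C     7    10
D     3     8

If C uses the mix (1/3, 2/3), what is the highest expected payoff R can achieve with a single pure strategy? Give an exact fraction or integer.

A: (3)·(1/3) + (10)·(2/3) = 23/3.
B: (4)·(1/3) + (7)·(2/3) = 6.
C: (7)·(1/3) + (10)·(2/3) = 9.
D: (3)·(1/3) + (8)·(2/3) = 19/3.
The best pure response is C with expected payoff 9.

9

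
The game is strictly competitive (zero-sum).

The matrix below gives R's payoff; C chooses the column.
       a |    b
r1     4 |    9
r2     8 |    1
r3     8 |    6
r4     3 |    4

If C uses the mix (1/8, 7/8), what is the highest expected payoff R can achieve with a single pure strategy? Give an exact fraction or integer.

r1: (4)·(1/8) + (9)·(7/8) = 67/8.
r2: (8)·(1/8) + (1)·(7/8) = 15/8.
r3: (8)·(1/8) + (6)·(7/8) = 25/4.
r4: (3)·(1/8) + (4)·(7/8) = 31/8.
The best pure response is r1 with expected payoff 67/8.

67/8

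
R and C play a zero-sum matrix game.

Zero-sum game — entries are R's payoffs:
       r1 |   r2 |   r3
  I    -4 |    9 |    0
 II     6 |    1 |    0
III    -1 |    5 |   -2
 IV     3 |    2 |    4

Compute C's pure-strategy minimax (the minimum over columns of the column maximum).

4

The worst case (largest entry) in each column is r1: 6, r2: 9, r3: 4.
The best (smallest) of these is 4.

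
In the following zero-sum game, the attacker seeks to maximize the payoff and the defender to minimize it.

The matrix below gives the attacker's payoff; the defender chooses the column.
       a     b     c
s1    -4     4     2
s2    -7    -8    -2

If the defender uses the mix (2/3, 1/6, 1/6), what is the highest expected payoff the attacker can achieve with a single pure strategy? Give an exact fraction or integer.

-5/3

s1: (-4)·(2/3) + (4)·(1/6) + (2)·(1/6) = -5/3.
s2: (-7)·(2/3) + (-8)·(1/6) + (-2)·(1/6) = -19/3.
The best pure response is s1 with expected payoff -5/3.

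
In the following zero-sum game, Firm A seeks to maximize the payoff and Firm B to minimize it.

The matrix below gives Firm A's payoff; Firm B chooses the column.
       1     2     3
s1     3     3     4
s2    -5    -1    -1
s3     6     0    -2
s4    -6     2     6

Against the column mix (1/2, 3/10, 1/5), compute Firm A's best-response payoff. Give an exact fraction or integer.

16/5

s1: (3)·(1/2) + (3)·(3/10) + (4)·(1/5) = 16/5.
s2: (-5)·(1/2) + (-1)·(3/10) + (-1)·(1/5) = -3.
s3: (6)·(1/2) + (0)·(3/10) + (-2)·(1/5) = 13/5.
s4: (-6)·(1/2) + (2)·(3/10) + (6)·(1/5) = -6/5.
The best pure response is s1 with expected payoff 16/5.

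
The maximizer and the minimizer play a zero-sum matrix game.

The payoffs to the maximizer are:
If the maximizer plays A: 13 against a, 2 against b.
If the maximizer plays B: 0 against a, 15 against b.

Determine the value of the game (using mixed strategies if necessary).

Row minima are 2 and 0, so the maximizer's maximin is 2; column maxima are 13 and 15, so the minimizer's minimax is 13. These differ, so the equilibrium is in mixed strategies.
Let the maximizer play A with probability p. The minimizer is indifferent when 13p = 2p + 15(1−p), giving p = 15/26.
Let the minimizer play a with probability q. The maximizer is indifferent when 13q + 2(1−q) = 15(1−q), giving q = 1/2.
The value is 13·(1/2) + (2)·(1/2) = 15/2.

15/2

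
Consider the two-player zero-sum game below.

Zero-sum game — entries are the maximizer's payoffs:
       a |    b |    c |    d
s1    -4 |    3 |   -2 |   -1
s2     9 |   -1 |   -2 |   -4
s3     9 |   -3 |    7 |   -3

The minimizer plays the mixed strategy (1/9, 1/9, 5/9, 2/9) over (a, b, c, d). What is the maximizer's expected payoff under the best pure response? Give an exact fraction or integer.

s1: (-4)·(1/9) + (3)·(1/9) + (-2)·(5/9) + (-1)·(2/9) = -13/9.
s2: (9)·(1/9) + (-1)·(1/9) + (-2)·(5/9) + (-4)·(2/9) = -10/9.
s3: (9)·(1/9) + (-3)·(1/9) + (7)·(5/9) + (-3)·(2/9) = 35/9.
The best pure response is s3 with expected payoff 35/9.

35/9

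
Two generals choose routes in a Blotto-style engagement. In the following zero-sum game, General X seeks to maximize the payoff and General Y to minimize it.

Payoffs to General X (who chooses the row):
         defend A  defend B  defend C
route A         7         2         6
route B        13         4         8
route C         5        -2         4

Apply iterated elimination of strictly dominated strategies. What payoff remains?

4

Row route A is strictly dominated by row route B (13>7, 4>2, 8>6); eliminate route A.
Row route C is strictly dominated by row route B (13>5, 4>-2, 8>4); eliminate route C.
Column defend A is strictly dominated by defend B for General Y (4<13); eliminate defend A.
Column defend C is strictly dominated by defend B for General Y (4<8); eliminate defend C.
Only (route B, defend B) remains, with payoff 4.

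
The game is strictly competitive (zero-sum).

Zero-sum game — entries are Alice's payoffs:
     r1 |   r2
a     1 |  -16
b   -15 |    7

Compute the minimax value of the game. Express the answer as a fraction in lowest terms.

-233/39

Row minima are -16 and -15, so Alice's maximin is -15; column maxima are 1 and 7, so Bob's minimax is 1. These differ, so the equilibrium is in mixed strategies.
Let Alice play a with probability p. Bob is indifferent when p − 15(1−p) = −16p + 7(1−p), giving p = 22/39.
Let Bob play r1 with probability q. Alice is indifferent when q − 16(1−q) = −15q + 7(1−q), giving q = 23/39.
The value is 1·(23/39) + (-16)·(16/39) = -233/39.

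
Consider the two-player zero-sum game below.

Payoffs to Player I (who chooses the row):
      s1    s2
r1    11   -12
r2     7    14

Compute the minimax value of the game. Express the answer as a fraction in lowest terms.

Row minima are -12 and 7, so Player I's maximin is 7; column maxima are 11 and 14, so Player II's minimax is 11. These differ, so the equilibrium is in mixed strategies.
Let Player I play r1 with probability p. Player II is indifferent when 11p + 7(1−p) = −12p + 14(1−p), giving p = 7/30.
Let Player II play s1 with probability q. Player I is indifferent when 11q − 12(1−q) = 7q + 14(1−q), giving q = 13/15.
The value is 11·(13/15) + (-12)·(2/15) = 119/15.

119/15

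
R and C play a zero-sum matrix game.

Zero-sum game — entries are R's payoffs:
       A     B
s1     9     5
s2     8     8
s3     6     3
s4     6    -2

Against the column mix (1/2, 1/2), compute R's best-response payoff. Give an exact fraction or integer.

8

s1: (9)·(1/2) + (5)·(1/2) = 7.
s2: (8)·(1/2) + (8)·(1/2) = 8.
s3: (6)·(1/2) + (3)·(1/2) = 9/2.
s4: (6)·(1/2) + (-2)·(1/2) = 2.
The best pure response is s2 with expected payoff 8.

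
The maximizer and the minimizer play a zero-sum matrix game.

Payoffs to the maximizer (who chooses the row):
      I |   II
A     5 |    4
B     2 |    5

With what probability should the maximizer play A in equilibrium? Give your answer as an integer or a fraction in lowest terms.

3/4

Row minima are 4 and 2, so the maximizer's maximin is 4; column maxima are 5 and 5, so the minimizer's minimax is 5. These differ, so the equilibrium is in mixed strategies.
Let the maximizer play A with probability p. The minimizer is indifferent when 5p + 2(1−p) = 4p + 5(1−p), giving p = 3/4.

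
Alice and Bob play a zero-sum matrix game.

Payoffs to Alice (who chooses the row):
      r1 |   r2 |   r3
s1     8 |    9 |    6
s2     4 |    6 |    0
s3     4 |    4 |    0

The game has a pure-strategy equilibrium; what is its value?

Row minima: 6, 0, 0 → Alice's maximin is 6.
Column maxima: 8, 9, 6 → Bob's minimax is 6.
They coincide at (s1, r3), so the value is 6.

6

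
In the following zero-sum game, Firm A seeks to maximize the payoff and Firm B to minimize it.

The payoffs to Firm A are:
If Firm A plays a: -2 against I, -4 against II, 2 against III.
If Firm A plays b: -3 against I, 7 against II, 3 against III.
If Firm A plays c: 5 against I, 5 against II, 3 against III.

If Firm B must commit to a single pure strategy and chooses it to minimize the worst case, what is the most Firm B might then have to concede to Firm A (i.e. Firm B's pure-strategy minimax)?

3

The worst case (largest entry) in each column is I: 5, II: 7, III: 3.
The best (smallest) of these is 3.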